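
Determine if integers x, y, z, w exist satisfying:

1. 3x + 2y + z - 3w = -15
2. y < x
Yes

Take x = 0, y = -1, z = -13, w = 0. Substituting into each constraint:
  (1) 3(0) + 2(-1) + (-13) - 3(0) = -15 ✓
  (2) -1 < 0 ✓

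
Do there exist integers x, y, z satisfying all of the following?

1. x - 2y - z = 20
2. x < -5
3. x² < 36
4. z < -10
No

A contradictory subset is {x < -5, x² < 36}. No integer assignment can satisfy these jointly:

  - x < -5: bounds one variable relative to a constant
  - x² < 36: restricts x to |x| ≤ 5

Direct contradiction: the bounds on x require x ≥ -5 and x ≤ -6 simultaneously, which is empty.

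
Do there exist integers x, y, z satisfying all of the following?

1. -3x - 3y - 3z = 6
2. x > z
Yes

Take x = 1, y = -3, z = 0. Substituting into each constraint:
  (1) -3(1) - 3(-3) - 3(0) = 6 ✓
  (2) 1 > 0 ✓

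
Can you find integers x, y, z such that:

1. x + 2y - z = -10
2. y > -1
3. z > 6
Yes

Take x = -3, y = 0, z = 7. Substituting into each constraint:
  (1) (-3) + 2(0) + (-7) = -10 ✓
  (2) 0 > -1 ✓
  (3) 7 > 6 ✓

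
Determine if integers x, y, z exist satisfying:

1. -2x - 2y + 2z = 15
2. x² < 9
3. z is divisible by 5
No

Even the single constraint (-2x - 2y + 2z = 15) is infeasible over the integers.

  - -2x - 2y + 2z = 15: every term on the left is divisible by 2, so the LHS ≡ 0 (mod 2), but the RHS 15 is not — no integer solution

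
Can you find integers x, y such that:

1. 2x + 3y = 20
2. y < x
Yes

Take x = 10, y = 0. Substituting into each constraint:
  (1) 2(10) + 3(0) = 20 ✓
  (2) 0 < 10 ✓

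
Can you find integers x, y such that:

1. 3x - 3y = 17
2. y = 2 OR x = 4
No

Even the single constraint (3x - 3y = 17) is infeasible over the integers.

  - 3x - 3y = 17: every term on the left is divisible by 3, so the LHS ≡ 0 (mod 3), but the RHS 17 is not — no integer solution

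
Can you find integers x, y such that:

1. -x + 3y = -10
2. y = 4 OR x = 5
Yes

Take x = 22, y = 4. Substituting into each constraint:
  (1) (-22) + 3(4) = -10 ✓
  (2) y = 4, target 4 ✓ (first branch holds)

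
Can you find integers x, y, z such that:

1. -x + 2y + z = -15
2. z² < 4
Yes

Take x = 15, y = 0, z = 0. Substituting into each constraint:
  (1) (-15) + 2(0) + 0 = -15 ✓
  (2) z² = (0)² = 0, and 0 < 4 ✓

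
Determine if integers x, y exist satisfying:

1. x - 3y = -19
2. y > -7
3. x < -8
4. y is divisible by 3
Yes

Take x = -19, y = 0. Substituting into each constraint:
  (1) (-19) - 3(0) = -19 ✓
  (2) 0 > -7 ✓
  (3) -19 < -8 ✓
  (4) 0 = 3 × 0, remainder 0 ✓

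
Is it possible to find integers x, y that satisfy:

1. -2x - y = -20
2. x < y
Yes

Take x = 6, y = 8. Substituting into each constraint:
  (1) -2(6) + (-8) = -20 ✓
  (2) 6 < 8 ✓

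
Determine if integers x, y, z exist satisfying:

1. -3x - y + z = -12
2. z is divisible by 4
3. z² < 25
Yes

Take x = 4, y = 0, z = 0. Substituting into each constraint:
  (1) -3(4) + 0 + 0 = -12 ✓
  (2) 0 = 4 × 0, remainder 0 ✓
  (3) z² = (0)² = 0, and 0 < 25 ✓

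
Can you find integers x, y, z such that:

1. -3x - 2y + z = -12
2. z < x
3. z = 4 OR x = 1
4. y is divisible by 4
Yes

Take x = 1, y = 4, z = -1. Substituting into each constraint:
  (1) -3(1) - 2(4) + (-1) = -12 ✓
  (2) -1 < 1 ✓
  (3) x = 1, target 1 ✓ (second branch holds)
  (4) 4 = 4 × 1, remainder 0 ✓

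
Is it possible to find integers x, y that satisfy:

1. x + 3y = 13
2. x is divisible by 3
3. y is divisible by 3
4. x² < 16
No

A contradictory subset is {x + 3y = 13, x is divisible by 3}. No integer assignment can satisfy these jointly:

  - x + 3y = 13: is a linear equation tying the variables together
  - x is divisible by 3: restricts x to multiples of 3

Modular obstruction: writing x = 3x', every remaining term of the linear equation is divisible by 3, so the left side is ≡ 0 (mod 3); but the right side 13 ≡ 1 (mod 3). No integers can satisfy it.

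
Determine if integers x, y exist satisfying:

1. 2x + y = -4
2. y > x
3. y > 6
Yes

Take x = -6, y = 8. Substituting into each constraint:
  (1) 2(-6) + 8 = -4 ✓
  (2) 8 > -6 ✓
  (3) 8 > 6 ✓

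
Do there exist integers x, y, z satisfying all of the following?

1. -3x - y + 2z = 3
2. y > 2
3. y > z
Yes

Take x = -2, y = 3, z = 0. Substituting into each constraint:
  (1) -3(-2) + (-3) + 2(0) = 3 ✓
  (2) 3 > 2 ✓
  (3) 3 > 0 ✓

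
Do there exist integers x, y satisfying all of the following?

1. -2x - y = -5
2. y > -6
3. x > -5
Yes

Take x = 2, y = 1. Substituting into each constraint:
  (1) -2(2) + (-1) = -5 ✓
  (2) 1 > -6 ✓
  (3) 2 > -5 ✓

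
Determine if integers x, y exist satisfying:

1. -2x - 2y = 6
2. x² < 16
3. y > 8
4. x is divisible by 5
No

A contradictory subset is {-2x - 2y = 6, x² < 16, y > 8}. No integer assignment can satisfy these jointly:

  - -2x - 2y = 6: is a linear equation tying the variables together
  - x² < 16: restricts x to |x| ≤ 3
  - y > 8: bounds one variable relative to a constant

Range argument: with x ∈ [-3, 3], y ∈ [9, ∞], the left side of the equation is at most -12, but the right side is 6 > -12. No integer solution exists.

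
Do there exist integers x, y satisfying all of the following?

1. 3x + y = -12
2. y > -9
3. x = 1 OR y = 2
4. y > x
No

A contradictory subset is {3x + y = -12, x = 1 OR y = 2, y > x}. No integer assignment can satisfy these jointly:

  - 3x + y = -12: is a linear equation tying the variables together
  - x = 1 OR y = 2: forces a choice: either x = 1 or y = 2
  - y > x: bounds one variable relative to another variable

Split on the disjunction (x = 1 OR y = 2):
  • If x = 1: the equation forces y = -15, giving (x, y) = (1, -15), which violates y > x.
  • If y = 2: with y = 2, every remaining term of the linear equation is divisible by 3, so the left side is ≡ 0 (mod 3); but the right side -14 ≡ 1 (mod 3). No integers can satisfy it.
Both branches are infeasible, so the system has no integer solution.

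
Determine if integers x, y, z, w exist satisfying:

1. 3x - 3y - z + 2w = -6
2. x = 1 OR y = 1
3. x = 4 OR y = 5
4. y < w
Yes

Take x = 4, y = 1, z = 19, w = 2. Substituting into each constraint:
  (1) 3(4) - 3(1) + (-19) + 2(2) = -6 ✓
  (2) y = 1, target 1 ✓ (second branch holds)
  (3) x = 4, target 4 ✓ (first branch holds)
  (4) 1 < 2 ✓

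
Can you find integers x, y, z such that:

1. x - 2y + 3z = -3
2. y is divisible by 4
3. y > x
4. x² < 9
Yes

Take x = 2, y = 4, z = 1. Substituting into each constraint:
  (1) 2 - 2(4) + 3(1) = -3 ✓
  (2) 4 = 4 × 1, remainder 0 ✓
  (3) 4 > 2 ✓
  (4) x² = (2)² = 4, and 4 < 9 ✓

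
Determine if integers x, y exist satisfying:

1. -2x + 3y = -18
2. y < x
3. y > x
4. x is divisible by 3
No

A contradictory subset is {y < x, y > x}. No integer assignment can satisfy these jointly:

  - y < x: bounds one variable relative to another variable
  - y > x: bounds one variable relative to another variable

Direct contradiction: x > y and y > x cannot both hold.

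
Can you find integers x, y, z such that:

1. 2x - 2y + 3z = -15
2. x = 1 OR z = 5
Yes

Take x = 0, y = 15, z = 5. Substituting into each constraint:
  (1) 2(0) - 2(15) + 3(5) = -15 ✓
  (2) z = 5, target 5 ✓ (second branch holds)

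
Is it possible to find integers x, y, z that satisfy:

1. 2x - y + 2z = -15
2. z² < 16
Yes

Take x = -7, y = 1, z = 0. Substituting into each constraint:
  (1) 2(-7) + (-1) + 2(0) = -15 ✓
  (2) z² = (0)² = 0, and 0 < 16 ✓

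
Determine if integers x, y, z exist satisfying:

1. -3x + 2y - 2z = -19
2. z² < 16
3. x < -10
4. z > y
Yes

Take x = -11, y = -26, z = 0. Substituting into each constraint:
  (1) -3(-11) + 2(-26) - 2(0) = -19 ✓
  (2) z² = (0)² = 0, and 0 < 16 ✓
  (3) -11 < -10 ✓
  (4) 0 > -26 ✓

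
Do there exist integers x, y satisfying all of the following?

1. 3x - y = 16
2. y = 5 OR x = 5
Yes

Take x = 5, y = -1. Substituting into each constraint:
  (1) 3(5) + 1 = 16 ✓
  (2) x = 5, target 5 ✓ (second branch holds)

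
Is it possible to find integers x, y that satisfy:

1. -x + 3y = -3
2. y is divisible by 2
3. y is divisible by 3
Yes

Take x = 3, y = 0. Substituting into each constraint:
  (1) (-3) + 3(0) = -3 ✓
  (2) 0 = 2 × 0, remainder 0 ✓
  (3) 0 = 3 × 0, remainder 0 ✓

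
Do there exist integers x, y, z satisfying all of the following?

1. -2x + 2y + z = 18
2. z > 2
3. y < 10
Yes

Take x = -7, y = 0, z = 4. Substituting into each constraint:
  (1) -2(-7) + 2(0) + 4 = 18 ✓
  (2) 4 > 2 ✓
  (3) 0 < 10 ✓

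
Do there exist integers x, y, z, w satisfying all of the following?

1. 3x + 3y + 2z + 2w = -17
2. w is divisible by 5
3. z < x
Yes

Take x = 0, y = -5, z = -1, w = 0. Substituting into each constraint:
  (1) 3(0) + 3(-5) + 2(-1) + 2(0) = -17 ✓
  (2) 0 = 5 × 0, remainder 0 ✓
  (3) -1 < 0 ✓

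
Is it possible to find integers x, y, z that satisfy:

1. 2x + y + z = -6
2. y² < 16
Yes

Take x = 0, y = 0, z = -6. Substituting into each constraint:
  (1) 2(0) + 0 + (-6) = -6 ✓
  (2) y² = (0)² = 0, and 0 < 16 ✓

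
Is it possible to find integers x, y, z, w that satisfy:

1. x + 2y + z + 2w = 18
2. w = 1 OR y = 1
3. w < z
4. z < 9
Yes

Take x = 18, y = 1, z = 0, w = -1. Substituting into each constraint:
  (1) 18 + 2(1) + 0 + 2(-1) = 18 ✓
  (2) y = 1, target 1 ✓ (second branch holds)
  (3) -1 < 0 ✓
  (4) 0 < 9 ✓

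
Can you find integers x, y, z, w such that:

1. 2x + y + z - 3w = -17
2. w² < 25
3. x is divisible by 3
Yes

Take x = 0, y = -11, z = 0, w = 2. Substituting into each constraint:
  (1) 2(0) + (-11) + 0 - 3(2) = -17 ✓
  (2) w² = (2)² = 4, and 4 < 25 ✓
  (3) 0 = 3 × 0, remainder 0 ✓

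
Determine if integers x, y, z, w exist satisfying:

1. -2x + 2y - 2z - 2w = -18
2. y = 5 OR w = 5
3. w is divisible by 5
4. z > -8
Yes

Take x = 0, y = 5, z = 14, w = 0. Substituting into each constraint:
  (1) -2(0) + 2(5) - 2(14) - 2(0) = -18 ✓
  (2) y = 5, target 5 ✓ (first branch holds)
  (3) 0 = 5 × 0, remainder 0 ✓
  (4) 14 > -8 ✓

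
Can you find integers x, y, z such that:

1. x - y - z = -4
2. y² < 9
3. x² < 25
Yes

Take x = 0, y = 0, z = 4. Substituting into each constraint:
  (1) 0 + 0 + (-4) = -4 ✓
  (2) y² = (0)² = 0, and 0 < 9 ✓
  (3) x² = (0)² = 0, and 0 < 25 ✓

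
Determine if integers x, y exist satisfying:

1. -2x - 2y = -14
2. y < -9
Yes

Take x = 17, y = -10. Substituting into each constraint:
  (1) -2(17) - 2(-10) = -14 ✓
  (2) -10 < -9 ✓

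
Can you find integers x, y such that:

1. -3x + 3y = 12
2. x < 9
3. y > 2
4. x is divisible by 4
Yes

Take x = 0, y = 4. Substituting into each constraint:
  (1) -3(0) + 3(4) = 12 ✓
  (2) 0 < 9 ✓
  (3) 4 > 2 ✓
  (4) 0 = 4 × 0, remainder 0 ✓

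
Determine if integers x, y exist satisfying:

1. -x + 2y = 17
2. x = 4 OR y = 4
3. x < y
Yes

Take x = -9, y = 4. Substituting into each constraint:
  (1) 9 + 2(4) = 17 ✓
  (2) y = 4, target 4 ✓ (second branch holds)
  (3) -9 < 4 ✓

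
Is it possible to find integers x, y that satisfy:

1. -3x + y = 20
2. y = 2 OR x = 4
Yes

Take x = 4, y = 32. Substituting into each constraint:
  (1) -3(4) + 32 = 20 ✓
  (2) x = 4, target 4 ✓ (second branch holds)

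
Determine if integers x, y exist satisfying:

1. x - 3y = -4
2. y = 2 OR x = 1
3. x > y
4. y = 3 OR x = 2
No

A contradictory subset is {x - 3y = -4, y = 2 OR x = 1, x > y}. No integer assignment can satisfy these jointly:

  - x - 3y = -4: is a linear equation tying the variables together
  - y = 2 OR x = 1: forces a choice: either y = 2 or x = 1
  - x > y: bounds one variable relative to another variable

Split on the disjunction (y = 2 OR x = 1):
  • If y = 2: the equation forces x = 2, giving (y, x) = (2, 2), which violates x > y.
  • If x = 1: with x = 1, every remaining term of the linear equation is divisible by 3, so the left side is ≡ 0 (mod 3); but the right side -5 ≡ 1 (mod 3). No integers can satisfy it.
Both branches are infeasible, so the system has no integer solution.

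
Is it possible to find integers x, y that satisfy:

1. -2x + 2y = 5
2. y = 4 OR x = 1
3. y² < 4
No

Even the single constraint (-2x + 2y = 5) is infeasible over the integers.

  - -2x + 2y = 5: every term on the left is divisible by 2, so the LHS ≡ 0 (mod 2), but the RHS 5 is not — no integer solution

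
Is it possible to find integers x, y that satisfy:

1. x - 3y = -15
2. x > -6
Yes

Take x = 0, y = 5. Substituting into each constraint:
  (1) 0 - 3(5) = -15 ✓
  (2) 0 > -6 ✓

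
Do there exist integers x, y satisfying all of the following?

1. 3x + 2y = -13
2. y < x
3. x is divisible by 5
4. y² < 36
No

The full constraint system is jointly infeasible over the integers. Each constraint and what it forces:

  - 3x + 2y = -13: is a linear equation tying the variables together
  - y < x: bounds one variable relative to another variable
  - x is divisible by 5: restricts x to multiples of 5
  - y² < 36: restricts y to |y| ≤ 5

The bounds confine y to {-5, -4, -3, -2, -1, 0, 1, 2, 3, 4, 5}. For each value, substitute into the equation:
  • y = -5: the equation forces x = -1, but 5 does not divide -1.
  • y = -4: the equation gives 3x = -5, so x would not be an integer.
  • y = -3: the equation gives 3x = -7, so x would not be an integer.
  • y = -2: the equation forces x = -3, but 5 does not divide -3.
  • y = -1: the equation gives 3x = -11, so x would not be an integer.
  • y = 0: the equation gives 3x = -13, so x would not be an integer.
  • y = 1: the equation forces x = -5, but x > y fails since -5 ≤ 1.
  • y = 2: the equation gives 3x = -17, so x would not be an integer.
  • y = 3: the equation gives 3x = -19, so x would not be an integer.
  • y = 4: the equation forces x = -7, but 5 does not divide -7.
  • y = 5: the equation gives 3x = -23, so x would not be an integer.
Every case fails, so no integer solution exists.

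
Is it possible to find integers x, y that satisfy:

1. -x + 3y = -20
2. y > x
Yes

Take x = -13, y = -11. Substituting into each constraint:
  (1) 13 + 3(-11) = -20 ✓
  (2) -11 > -13 ✓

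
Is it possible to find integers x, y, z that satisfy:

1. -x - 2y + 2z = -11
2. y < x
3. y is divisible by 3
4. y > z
Yes

Take x = 1, y = 0, z = -5. Substituting into each constraint:
  (1) (-1) - 2(0) + 2(-5) = -11 ✓
  (2) 0 < 1 ✓
  (3) 0 = 3 × 0, remainder 0 ✓
  (4) 0 > -5 ✓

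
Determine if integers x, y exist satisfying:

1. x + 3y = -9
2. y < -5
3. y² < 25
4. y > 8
No

A contradictory subset is {y < -5, y > 8}. No integer assignment can satisfy these jointly:

  - y < -5: bounds one variable relative to a constant
  - y > 8: bounds one variable relative to a constant

Direct contradiction: the bounds on y require y ≥ 9 and y ≤ -6 simultaneously, which is empty.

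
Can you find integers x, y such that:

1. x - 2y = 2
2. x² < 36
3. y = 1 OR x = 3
Yes

Take x = 4, y = 1. Substituting into each constraint:
  (1) 4 - 2(1) = 2 ✓
  (2) x² = (4)² = 16, and 16 < 36 ✓
  (3) y = 1, target 1 ✓ (first branch holds)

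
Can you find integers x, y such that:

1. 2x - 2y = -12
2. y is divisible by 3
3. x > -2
Yes

Take x = 0, y = 6. Substituting into each constraint:
  (1) 2(0) - 2(6) = -12 ✓
  (2) 6 = 3 × 2, remainder 0 ✓
  (3) 0 > -2 ✓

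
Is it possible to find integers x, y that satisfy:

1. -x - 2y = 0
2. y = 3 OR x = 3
Yes

Take x = -6, y = 3. Substituting into each constraint:
  (1) 6 - 2(3) = 0 ✓
  (2) y = 3, target 3 ✓ (first branch holds)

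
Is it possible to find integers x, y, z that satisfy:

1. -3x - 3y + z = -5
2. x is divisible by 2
Yes

Take x = 0, y = 2, z = 1. Substituting into each constraint:
  (1) -3(0) - 3(2) + 1 = -5 ✓
  (2) 0 = 2 × 0, remainder 0 ✓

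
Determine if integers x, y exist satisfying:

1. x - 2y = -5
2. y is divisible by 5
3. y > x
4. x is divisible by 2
No

A contradictory subset is {x - 2y = -5, x is divisible by 2}. No integer assignment can satisfy these jointly:

  - x - 2y = -5: is a linear equation tying the variables together
  - x is divisible by 2: restricts x to multiples of 2

Modular obstruction: writing x = 2x', every remaining term of the linear equation is divisible by 2, so the left side is ≡ 0 (mod 2); but the right side -5 ≡ 1 (mod 2). No integers can satisfy it.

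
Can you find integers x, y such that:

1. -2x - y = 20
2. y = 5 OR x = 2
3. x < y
No

The full constraint system is jointly infeasible over the integers. Each constraint and what it forces:

  - -2x - y = 20: is a linear equation tying the variables together
  - y = 5 OR x = 2: forces a choice: either y = 5 or x = 2
  - x < y: bounds one variable relative to another variable

Split on the disjunction (y = 5 OR x = 2):
  • If y = 5: with y = 5, every remaining term of the linear equation is divisible by 2, so the left side is ≡ 0 (mod 2); but the right side 25 ≡ 1 (mod 2). No integers can satisfy it.
  • If x = 2: the equation forces y = -24, giving (x, y) = (2, -24), which violates y > x.
Both branches are infeasible, so the system has no integer solution.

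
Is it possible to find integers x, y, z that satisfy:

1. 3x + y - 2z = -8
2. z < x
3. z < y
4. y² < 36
Yes

Take x = -5, y = -5, z = -6. Substituting into each constraint:
  (1) 3(-5) + (-5) - 2(-6) = -8 ✓
  (2) -6 < -5 ✓
  (3) -6 < -5 ✓
  (4) y² = (-5)² = 25, and 25 < 36 ✓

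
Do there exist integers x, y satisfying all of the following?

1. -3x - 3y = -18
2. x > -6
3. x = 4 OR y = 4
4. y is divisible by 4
Yes

Take x = 2, y = 4. Substituting into each constraint:
  (1) -3(2) - 3(4) = -18 ✓
  (2) 2 > -6 ✓
  (3) y = 4, target 4 ✓ (second branch holds)
  (4) 4 = 4 × 1, remainder 0 ✓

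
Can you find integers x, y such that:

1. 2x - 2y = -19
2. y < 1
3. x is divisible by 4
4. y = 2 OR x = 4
No

Even the single constraint (2x - 2y = -19) is infeasible over the integers.

  - 2x - 2y = -19: every term on the left is divisible by 2, so the LHS ≡ 0 (mod 2), but the RHS -19 is not — no integer solution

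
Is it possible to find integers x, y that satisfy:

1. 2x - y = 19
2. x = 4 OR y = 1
Yes

Take x = 10, y = 1. Substituting into each constraint:
  (1) 2(10) + (-1) = 19 ✓
  (2) y = 1, target 1 ✓ (second branch holds)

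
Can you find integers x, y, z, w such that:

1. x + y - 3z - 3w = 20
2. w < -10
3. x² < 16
Yes

Take x = 0, y = 2, z = 5, w = -11. Substituting into each constraint:
  (1) 0 + 2 - 3(5) - 3(-11) = 20 ✓
  (2) -11 < -10 ✓
  (3) x² = (0)² = 0, and 0 < 16 ✓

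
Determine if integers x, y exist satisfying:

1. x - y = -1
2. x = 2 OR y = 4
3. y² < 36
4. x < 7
Yes

Take x = 2, y = 3. Substituting into each constraint:
  (1) 2 + (-3) = -1 ✓
  (2) x = 2, target 2 ✓ (first branch holds)
  (3) y² = (3)² = 9, and 9 < 36 ✓
  (4) 2 < 7 ✓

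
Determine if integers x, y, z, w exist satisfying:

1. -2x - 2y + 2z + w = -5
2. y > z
Yes

Take x = 0, y = 1, z = 0, w = -3. Substituting into each constraint:
  (1) -2(0) - 2(1) + 2(0) + (-3) = -5 ✓
  (2) 1 > 0 ✓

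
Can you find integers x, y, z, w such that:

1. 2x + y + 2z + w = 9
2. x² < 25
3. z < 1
Yes

Take x = 0, y = 0, z = 0, w = 9. Substituting into each constraint:
  (1) 2(0) + 0 + 2(0) + 9 = 9 ✓
  (2) x² = (0)² = 0, and 0 < 25 ✓
  (3) 0 < 1 ✓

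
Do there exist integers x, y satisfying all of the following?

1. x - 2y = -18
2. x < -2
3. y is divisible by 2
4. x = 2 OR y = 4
Yes

Take x = -10, y = 4. Substituting into each constraint:
  (1) (-10) - 2(4) = -18 ✓
  (2) -10 < -2 ✓
  (3) 4 = 2 × 2, remainder 0 ✓
  (4) y = 4, target 4 ✓ (second branch holds)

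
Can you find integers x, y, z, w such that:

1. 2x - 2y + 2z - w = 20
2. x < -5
Yes

Take x = -6, y = 0, z = 16, w = 0. Substituting into each constraint:
  (1) 2(-6) - 2(0) + 2(16) + 0 = 20 ✓
  (2) -6 < -5 ✓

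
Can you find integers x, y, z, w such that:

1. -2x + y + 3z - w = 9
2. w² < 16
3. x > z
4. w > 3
No

A contradictory subset is {w² < 16, w > 3}. No integer assignment can satisfy these jointly:

  - w² < 16: restricts w to |w| ≤ 3
  - w > 3: bounds one variable relative to a constant

Direct contradiction: the bounds on w require w ≥ 4 and w ≤ 3 simultaneously, which is empty.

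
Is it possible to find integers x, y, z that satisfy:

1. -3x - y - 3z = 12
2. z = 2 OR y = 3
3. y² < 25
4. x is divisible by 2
Yes

Take x = -6, y = 0, z = 2. Substituting into each constraint:
  (1) -3(-6) + 0 - 3(2) = 12 ✓
  (2) z = 2, target 2 ✓ (first branch holds)
  (3) y² = (0)² = 0, and 0 < 25 ✓
  (4) -6 = 2 × -3, remainder 0 ✓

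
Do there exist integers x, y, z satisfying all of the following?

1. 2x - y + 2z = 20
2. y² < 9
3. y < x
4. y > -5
Yes

Take x = 1, y = 0, z = 9. Substituting into each constraint:
  (1) 2(1) + 0 + 2(9) = 20 ✓
  (2) y² = (0)² = 0, and 0 < 9 ✓
  (3) 0 < 1 ✓
  (4) 0 > -5 ✓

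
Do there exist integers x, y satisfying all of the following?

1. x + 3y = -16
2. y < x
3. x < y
No

A contradictory subset is {y < x, x < y}. No integer assignment can satisfy these jointly:

  - y < x: bounds one variable relative to another variable
  - x < y: bounds one variable relative to another variable

Direct contradiction: x > y and y > x cannot both hold.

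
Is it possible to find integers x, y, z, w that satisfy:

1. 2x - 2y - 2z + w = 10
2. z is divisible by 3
Yes

Take x = 0, y = 0, z = 0, w = 10. Substituting into each constraint:
  (1) 2(0) - 2(0) - 2(0) + 10 = 10 ✓
  (2) 0 = 3 × 0, remainder 0 ✓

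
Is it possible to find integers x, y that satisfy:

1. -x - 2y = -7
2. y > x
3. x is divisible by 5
Yes

Take x = -5, y = 6. Substituting into each constraint:
  (1) 5 - 2(6) = -7 ✓
  (2) 6 > -5 ✓
  (3) -5 = 5 × -1, remainder 0 ✓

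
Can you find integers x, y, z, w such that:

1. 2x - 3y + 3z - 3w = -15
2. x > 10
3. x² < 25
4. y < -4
No

A contradictory subset is {x > 10, x² < 25}. No integer assignment can satisfy these jointly:

  - x > 10: bounds one variable relative to a constant
  - x² < 25: restricts x to |x| ≤ 4

Direct contradiction: the bounds on x require x ≥ 11 and x ≤ 4 simultaneously, which is empty.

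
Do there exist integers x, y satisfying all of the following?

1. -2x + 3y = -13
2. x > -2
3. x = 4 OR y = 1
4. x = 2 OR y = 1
Yes

Take x = 8, y = 1. Substituting into each constraint:
  (1) -2(8) + 3(1) = -13 ✓
  (2) 8 > -2 ✓
  (3) y = 1, target 1 ✓ (second branch holds)
  (4) y = 1, target 1 ✓ (second branch holds)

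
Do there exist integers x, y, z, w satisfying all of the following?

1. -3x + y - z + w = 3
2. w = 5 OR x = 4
Yes

Take x = 0, y = 0, z = 2, w = 5. Substituting into each constraint:
  (1) -3(0) + 0 + (-2) + 5 = 3 ✓
  (2) w = 5, target 5 ✓ (first branch holds)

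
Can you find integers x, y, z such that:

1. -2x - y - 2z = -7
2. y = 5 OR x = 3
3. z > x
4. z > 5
Yes

Take x = -5, y = 5, z = 6. Substituting into each constraint:
  (1) -2(-5) + (-5) - 2(6) = -7 ✓
  (2) y = 5, target 5 ✓ (first branch holds)
  (3) 6 > -5 ✓
  (4) 6 > 5 ✓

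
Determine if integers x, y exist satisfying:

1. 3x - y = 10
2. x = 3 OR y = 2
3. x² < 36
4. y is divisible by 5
No

A contradictory subset is {3x - y = 10, x = 3 OR y = 2, y is divisible by 5}. No integer assignment can satisfy these jointly:

  - 3x - y = 10: is a linear equation tying the variables together
  - x = 3 OR y = 2: forces a choice: either x = 3 or y = 2
  - y is divisible by 5: restricts y to multiples of 5

Split on the disjunction (x = 3 OR y = 2):
  • If x = 3: with x = 3, writing y = 5y', every remaining term of the linear equation is divisible by 5, so the left side is ≡ 0 (mod 5); but the right side 1 ≡ 1 (mod 5). No integers can satisfy it.
  • If y = 2: this contradicts the divisibility constraint — 2 is not a multiple of 5.
Both branches are infeasible, so the system has no integer solution.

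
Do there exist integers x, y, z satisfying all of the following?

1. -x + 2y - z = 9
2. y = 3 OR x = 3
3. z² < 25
Yes

Take x = 0, y = 3, z = -3. Substituting into each constraint:
  (1) 0 + 2(3) + 3 = 9 ✓
  (2) y = 3, target 3 ✓ (first branch holds)
  (3) z² = (-3)² = 9, and 9 < 25 ✓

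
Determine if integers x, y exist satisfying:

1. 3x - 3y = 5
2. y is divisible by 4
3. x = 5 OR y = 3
No

Even the single constraint (3x - 3y = 5) is infeasible over the integers.

  - 3x - 3y = 5: every term on the left is divisible by 3, so the LHS ≡ 0 (mod 3), but the RHS 5 is not — no integer solution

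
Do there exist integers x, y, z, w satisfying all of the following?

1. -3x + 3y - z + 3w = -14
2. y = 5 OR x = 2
Yes

Take x = 2, y = 0, z = 8, w = 0. Substituting into each constraint:
  (1) -3(2) + 3(0) + (-8) + 3(0) = -14 ✓
  (2) x = 2, target 2 ✓ (second branch holds)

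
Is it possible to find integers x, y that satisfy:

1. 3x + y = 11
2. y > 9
Yes

Take x = 0, y = 11. Substituting into each constraint:
  (1) 3(0) + 11 = 11 ✓
  (2) 11 > 9 ✓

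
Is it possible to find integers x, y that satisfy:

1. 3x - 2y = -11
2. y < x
Yes

Take x = -13, y = -14. Substituting into each constraint:
  (1) 3(-13) - 2(-14) = -11 ✓
  (2) -14 < -13 ✓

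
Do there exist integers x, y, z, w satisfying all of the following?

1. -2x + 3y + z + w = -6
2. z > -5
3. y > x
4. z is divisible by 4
Yes

Take x = 0, y = 1, z = 0, w = -9. Substituting into each constraint:
  (1) -2(0) + 3(1) + 0 + (-9) = -6 ✓
  (2) 0 > -5 ✓
  (3) 1 > 0 ✓
  (4) 0 = 4 × 0, remainder 0 ✓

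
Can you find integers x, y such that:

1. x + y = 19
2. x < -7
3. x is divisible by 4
Yes

Take x = -8, y = 27. Substituting into each constraint:
  (1) (-8) + 27 = 19 ✓
  (2) -8 < -7 ✓
  (3) -8 = 4 × -2, remainder 0 ✓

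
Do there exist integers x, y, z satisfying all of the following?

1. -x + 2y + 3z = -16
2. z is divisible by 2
Yes

Take x = 16, y = 0, z = 0. Substituting into each constraint:
  (1) (-16) + 2(0) + 3(0) = -16 ✓
  (2) 0 = 2 × 0, remainder 0 ✓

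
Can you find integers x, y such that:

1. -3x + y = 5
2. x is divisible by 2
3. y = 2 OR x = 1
No

The full constraint system is jointly infeasible over the integers. Each constraint and what it forces:

  - -3x + y = 5: is a linear equation tying the variables together
  - x is divisible by 2: restricts x to multiples of 2
  - y = 2 OR x = 1: forces a choice: either y = 2 or x = 1

Split on the disjunction (y = 2 OR x = 1):
  • If y = 2: with y = 2, writing x = 2x', every remaining term of the linear equation is divisible by 6, so the left side is ≡ 0 (mod 6); but the right side 3 ≡ 3 (mod 6). No integers can satisfy it.
  • If x = 1: this contradicts the divisibility constraint — 1 is not a multiple of 2.
Both branches are infeasible, so the system has no integer solution.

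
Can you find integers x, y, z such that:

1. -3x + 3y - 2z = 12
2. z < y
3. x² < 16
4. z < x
Yes

Take x = 1, y = 5, z = 0. Substituting into each constraint:
  (1) -3(1) + 3(5) - 2(0) = 12 ✓
  (2) 0 < 5 ✓
  (3) x² = (1)² = 1, and 1 < 16 ✓
  (4) 0 < 1 ✓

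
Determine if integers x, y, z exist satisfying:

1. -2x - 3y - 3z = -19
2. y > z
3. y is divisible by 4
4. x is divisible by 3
No

A contradictory subset is {-2x - 3y - 3z = -19, x is divisible by 3}. No integer assignment can satisfy these jointly:

  - -2x - 3y - 3z = -19: is a linear equation tying the variables together
  - x is divisible by 3: restricts x to multiples of 3

Modular obstruction: writing x = 3x', every remaining term of the linear equation is divisible by 3, so the left side is ≡ 0 (mod 3); but the right side -19 ≡ 2 (mod 3). No integers can satisfy it.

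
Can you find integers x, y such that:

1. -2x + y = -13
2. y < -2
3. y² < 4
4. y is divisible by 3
No

A contradictory subset is {y < -2, y² < 4}. No integer assignment can satisfy these jointly:

  - y < -2: bounds one variable relative to a constant
  - y² < 4: restricts y to |y| ≤ 1

Direct contradiction: the bounds on y require y ≥ -1 and y ≤ -3 simultaneously, which is empty.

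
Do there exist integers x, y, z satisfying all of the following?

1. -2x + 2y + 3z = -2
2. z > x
Yes

Take x = -1, y = -2, z = 0. Substituting into each constraint:
  (1) -2(-1) + 2(-2) + 3(0) = -2 ✓
  (2) 0 > -1 ✓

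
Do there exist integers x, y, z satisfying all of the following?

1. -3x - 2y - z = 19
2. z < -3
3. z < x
Yes

Take x = 0, y = -7, z = -5. Substituting into each constraint:
  (1) -3(0) - 2(-7) + 5 = 19 ✓
  (2) -5 < -3 ✓
  (3) -5 < 0 ✓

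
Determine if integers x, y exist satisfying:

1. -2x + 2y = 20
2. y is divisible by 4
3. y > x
Yes

Take x = -10, y = 0. Substituting into each constraint:
  (1) -2(-10) + 2(0) = 20 ✓
  (2) 0 = 4 × 0, remainder 0 ✓
  (3) 0 > -10 ✓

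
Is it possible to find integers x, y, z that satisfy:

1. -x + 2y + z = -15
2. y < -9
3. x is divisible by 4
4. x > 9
Yes

Take x = 12, y = -10, z = 17. Substituting into each constraint:
  (1) (-12) + 2(-10) + 17 = -15 ✓
  (2) -10 < -9 ✓
  (3) 12 = 4 × 3, remainder 0 ✓
  (4) 12 > 9 ✓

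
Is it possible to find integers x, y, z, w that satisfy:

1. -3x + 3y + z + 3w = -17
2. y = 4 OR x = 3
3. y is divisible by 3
Yes

Take x = 3, y = 6, z = -26, w = 0. Substituting into each constraint:
  (1) -3(3) + 3(6) + (-26) + 3(0) = -17 ✓
  (2) x = 3, target 3 ✓ (second branch holds)
  (3) 6 = 3 × 2, remainder 0 ✓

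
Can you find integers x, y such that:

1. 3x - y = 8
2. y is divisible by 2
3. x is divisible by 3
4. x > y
Yes

Take x = 0, y = -8. Substituting into each constraint:
  (1) 3(0) + 8 = 8 ✓
  (2) -8 = 2 × -4, remainder 0 ✓
  (3) 0 = 3 × 0, remainder 0 ✓
  (4) 0 > -8 ✓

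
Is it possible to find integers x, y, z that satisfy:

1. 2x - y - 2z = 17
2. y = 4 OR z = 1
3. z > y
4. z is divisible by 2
No

The full constraint system is jointly infeasible over the integers. Each constraint and what it forces:

  - 2x - y - 2z = 17: is a linear equation tying the variables together
  - y = 4 OR z = 1: forces a choice: either y = 4 or z = 1
  - z > y: bounds one variable relative to another variable
  - z is divisible by 2: restricts z to multiples of 2

Split on the disjunction (y = 4 OR z = 1):
  • If y = 4: with y = 4, writing z = 2z', every remaining term of the linear equation is divisible by 2, so the left side is ≡ 0 (mod 2); but the right side 21 ≡ 1 (mod 2). No integers can satisfy it.
  • If z = 1: this contradicts the divisibility constraint — 1 is not a multiple of 2.
Both branches are infeasible, so the system has no integer solution.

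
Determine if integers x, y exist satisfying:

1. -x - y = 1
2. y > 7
Yes

Take x = -9, y = 8. Substituting into each constraint:
  (1) 9 + (-8) = 1 ✓
  (2) 8 > 7 ✓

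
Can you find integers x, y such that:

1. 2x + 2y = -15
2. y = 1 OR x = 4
No

Even the single constraint (2x + 2y = -15) is infeasible over the integers.

  - 2x + 2y = -15: every term on the left is divisible by 2, so the LHS ≡ 0 (mod 2), but the RHS -15 is not — no integer solution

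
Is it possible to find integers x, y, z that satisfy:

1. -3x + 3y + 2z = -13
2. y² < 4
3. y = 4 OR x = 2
Yes

Take x = 2, y = 1, z = -5. Substituting into each constraint:
  (1) -3(2) + 3(1) + 2(-5) = -13 ✓
  (2) y² = (1)² = 1, and 1 < 4 ✓
  (3) x = 2, target 2 ✓ (second branch holds)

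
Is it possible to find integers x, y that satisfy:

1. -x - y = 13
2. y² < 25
Yes

Take x = -13, y = 0. Substituting into each constraint:
  (1) 13 + 0 = 13 ✓
  (2) y² = (0)² = 0, and 0 < 25 ✓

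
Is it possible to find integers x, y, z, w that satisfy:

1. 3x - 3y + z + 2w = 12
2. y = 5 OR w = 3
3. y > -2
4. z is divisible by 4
Yes

Take x = 9, y = 5, z = 0, w = 0. Substituting into each constraint:
  (1) 3(9) - 3(5) + 0 + 2(0) = 12 ✓
  (2) y = 5, target 5 ✓ (first branch holds)
  (3) 5 > -2 ✓
  (4) 0 = 4 × 0, remainder 0 ✓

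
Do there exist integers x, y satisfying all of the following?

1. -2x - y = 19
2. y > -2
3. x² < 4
No

The full constraint system is jointly infeasible over the integers. Each constraint and what it forces:

  - -2x - y = 19: is a linear equation tying the variables together
  - y > -2: bounds one variable relative to a constant
  - x² < 4: restricts x to |x| ≤ 1

Range argument: with x ∈ [-1, 1], y ∈ [-1, ∞], the left side of the equation is at most 3, but the right side is 19 > 3. No integer solution exists.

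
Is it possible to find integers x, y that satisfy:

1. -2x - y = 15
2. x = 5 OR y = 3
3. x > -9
Yes

Take x = 5, y = -25. Substituting into each constraint:
  (1) -2(5) + 25 = 15 ✓
  (2) x = 5, target 5 ✓ (first branch holds)
  (3) 5 > -9 ✓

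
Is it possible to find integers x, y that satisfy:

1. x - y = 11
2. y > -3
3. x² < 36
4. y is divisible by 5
No

A contradictory subset is {x - y = 11, y > -3, x² < 36}. No integer assignment can satisfy these jointly:

  - x - y = 11: is a linear equation tying the variables together
  - y > -3: bounds one variable relative to a constant
  - x² < 36: restricts x to |x| ≤ 5

Range argument: with x ∈ [-5, 5], y ∈ [-2, ∞], the left side of the equation is at most 7, but the right side is 11 > 7. No integer solution exists.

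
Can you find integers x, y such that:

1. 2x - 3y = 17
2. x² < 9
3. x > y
Yes

Take x = -2, y = -7. Substituting into each constraint:
  (1) 2(-2) - 3(-7) = 17 ✓
  (2) x² = (-2)² = 4, and 4 < 9 ✓
  (3) -2 > -7 ✓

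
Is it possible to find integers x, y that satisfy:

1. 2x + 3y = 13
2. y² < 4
Yes

Take x = 8, y = -1. Substituting into each constraint:
  (1) 2(8) + 3(-1) = 13 ✓
  (2) y² = (-1)² = 1, and 1 < 4 ✓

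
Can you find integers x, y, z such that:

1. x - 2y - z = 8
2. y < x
Yes

Take x = 1, y = 0, z = -7. Substituting into each constraint:
  (1) 1 - 2(0) + 7 = 8 ✓
  (2) 0 < 1 ✓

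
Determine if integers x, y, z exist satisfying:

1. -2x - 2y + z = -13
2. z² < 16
Yes

Take x = 0, y = 7, z = 1. Substituting into each constraint:
  (1) -2(0) - 2(7) + 1 = -13 ✓
  (2) z² = (1)² = 1, and 1 < 16 ✓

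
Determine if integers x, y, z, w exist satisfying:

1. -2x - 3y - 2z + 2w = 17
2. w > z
Yes

Take x = 0, y = -5, z = -1, w = 0. Substituting into each constraint:
  (1) -2(0) - 3(-5) - 2(-1) + 2(0) = 17 ✓
  (2) 0 > -1 ✓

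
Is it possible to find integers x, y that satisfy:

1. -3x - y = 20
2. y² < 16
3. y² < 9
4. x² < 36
No

A contradictory subset is {-3x - y = 20, y² < 9, x² < 36}. No integer assignment can satisfy these jointly:

  - -3x - y = 20: is a linear equation tying the variables together
  - y² < 9: restricts y to |y| ≤ 2
  - x² < 36: restricts x to |x| ≤ 5

Range argument: with x ∈ [-5, 5], y ∈ [-2, 2], the left side of the equation is at most 17, but the right side is 20 > 17. No integer solution exists.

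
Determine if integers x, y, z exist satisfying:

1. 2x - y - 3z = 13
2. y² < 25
Yes

Take x = 2, y = 0, z = -3. Substituting into each constraint:
  (1) 2(2) + 0 - 3(-3) = 13 ✓
  (2) y² = (0)² = 0, and 0 < 25 ✓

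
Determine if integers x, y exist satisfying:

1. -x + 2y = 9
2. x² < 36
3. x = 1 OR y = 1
Yes

Take x = 1, y = 5. Substituting into each constraint:
  (1) (-1) + 2(5) = 9 ✓
  (2) x² = (1)² = 1, and 1 < 36 ✓
  (3) x = 1, target 1 ✓ (first branch holds)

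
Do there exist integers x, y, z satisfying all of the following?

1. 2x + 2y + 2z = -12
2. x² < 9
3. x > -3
Yes

Take x = 0, y = -6, z = 0. Substituting into each constraint:
  (1) 2(0) + 2(-6) + 2(0) = -12 ✓
  (2) x² = (0)² = 0, and 0 < 9 ✓
  (3) 0 > -3 ✓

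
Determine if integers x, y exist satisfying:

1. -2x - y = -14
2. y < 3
Yes

Take x = 7, y = 0. Substituting into each constraint:
  (1) -2(7) + 0 = -14 ✓
  (2) 0 < 3 ✓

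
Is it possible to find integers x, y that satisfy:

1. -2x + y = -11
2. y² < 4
Yes

Take x = 6, y = 1. Substituting into each constraint:
  (1) -2(6) + 1 = -11 ✓
  (2) y² = (1)² = 1, and 1 < 4 ✓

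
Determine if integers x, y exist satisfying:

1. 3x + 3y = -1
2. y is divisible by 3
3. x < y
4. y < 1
No

Even the single constraint (3x + 3y = -1) is infeasible over the integers.

  - 3x + 3y = -1: every term on the left is divisible by 3, so the LHS ≡ 0 (mod 3), but the RHS -1 is not — no integer solution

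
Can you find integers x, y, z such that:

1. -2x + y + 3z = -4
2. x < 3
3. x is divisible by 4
Yes

Take x = 0, y = -4, z = 0. Substituting into each constraint:
  (1) -2(0) + (-4) + 3(0) = -4 ✓
  (2) 0 < 3 ✓
  (3) 0 = 4 × 0, remainder 0 ✓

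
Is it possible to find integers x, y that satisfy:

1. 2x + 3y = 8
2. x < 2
Yes

Take x = 1, y = 2. Substituting into each constraint:
  (1) 2(1) + 3(2) = 8 ✓
  (2) 1 < 2 ✓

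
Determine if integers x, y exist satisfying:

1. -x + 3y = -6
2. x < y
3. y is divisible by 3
Yes

Take x = -12, y = -6. Substituting into each constraint:
  (1) 12 + 3(-6) = -6 ✓
  (2) -12 < -6 ✓
  (3) -6 = 3 × -2, remainder 0 ✓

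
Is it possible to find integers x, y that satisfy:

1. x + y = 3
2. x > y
Yes

Take x = 2, y = 1. Substituting into each constraint:
  (1) 2 + 1 = 3 ✓
  (2) 2 > 1 ✓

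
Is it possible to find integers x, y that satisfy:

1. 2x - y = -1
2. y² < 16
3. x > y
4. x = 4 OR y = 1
No

A contradictory subset is {2x - y = -1, x > y, x = 4 OR y = 1}. No integer assignment can satisfy these jointly:

  - 2x - y = -1: is a linear equation tying the variables together
  - x > y: bounds one variable relative to another variable
  - x = 4 OR y = 1: forces a choice: either x = 4 or y = 1

Split on the disjunction (x = 4 OR y = 1):
  • If x = 4: the equation forces y = 9, giving (x, y) = (4, 9), which violates x > y.
  • If y = 1: the equation forces x = 0, giving (y, x) = (1, 0), which violates x > y.
Both branches are infeasible, so the system has no integer solution.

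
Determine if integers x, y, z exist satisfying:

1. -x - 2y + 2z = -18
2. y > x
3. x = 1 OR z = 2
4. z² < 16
Yes

Take x = 6, y = 8, z = 2. Substituting into each constraint:
  (1) (-6) - 2(8) + 2(2) = -18 ✓
  (2) 8 > 6 ✓
  (3) z = 2, target 2 ✓ (second branch holds)
  (4) z² = (2)² = 4, and 4 < 16 ✓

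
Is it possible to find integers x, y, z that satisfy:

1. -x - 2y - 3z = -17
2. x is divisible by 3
Yes

Take x = 0, y = 7, z = 1. Substituting into each constraint:
  (1) 0 - 2(7) - 3(1) = -17 ✓
  (2) 0 = 3 × 0, remainder 0 ✓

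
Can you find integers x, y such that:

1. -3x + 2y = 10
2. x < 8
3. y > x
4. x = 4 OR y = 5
Yes

Take x = 4, y = 11. Substituting into each constraint:
  (1) -3(4) + 2(11) = 10 ✓
  (2) 4 < 8 ✓
  (3) 11 > 4 ✓
  (4) x = 4, target 4 ✓ (first branch holds)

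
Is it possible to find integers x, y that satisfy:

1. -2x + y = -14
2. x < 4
Yes

Take x = 0, y = -14. Substituting into each constraint:
  (1) -2(0) + (-14) = -14 ✓
  (2) 0 < 4 ✓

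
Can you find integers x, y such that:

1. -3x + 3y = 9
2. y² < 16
Yes

Take x = 0, y = 3. Substituting into each constraint:
  (1) -3(0) + 3(3) = 9 ✓
  (2) y² = (3)² = 9, and 9 < 16 ✓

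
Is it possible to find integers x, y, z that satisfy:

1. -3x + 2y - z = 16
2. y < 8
Yes

Take x = -2, y = 5, z = 0. Substituting into each constraint:
  (1) -3(-2) + 2(5) + 0 = 16 ✓
  (2) 5 < 8 ✓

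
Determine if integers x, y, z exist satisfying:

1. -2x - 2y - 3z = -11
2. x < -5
Yes

Take x = -6, y = 10, z = 1. Substituting into each constraint:
  (1) -2(-6) - 2(10) - 3(1) = -11 ✓
  (2) -6 < -5 ✓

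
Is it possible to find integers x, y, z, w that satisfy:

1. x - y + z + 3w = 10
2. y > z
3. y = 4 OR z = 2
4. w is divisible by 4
Yes

Take x = 11, y = 4, z = 3, w = 0. Substituting into each constraint:
  (1) 11 + (-4) + 3 + 3(0) = 10 ✓
  (2) 4 > 3 ✓
  (3) y = 4, target 4 ✓ (first branch holds)
  (4) 0 = 4 × 0, remainder 0 ✓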